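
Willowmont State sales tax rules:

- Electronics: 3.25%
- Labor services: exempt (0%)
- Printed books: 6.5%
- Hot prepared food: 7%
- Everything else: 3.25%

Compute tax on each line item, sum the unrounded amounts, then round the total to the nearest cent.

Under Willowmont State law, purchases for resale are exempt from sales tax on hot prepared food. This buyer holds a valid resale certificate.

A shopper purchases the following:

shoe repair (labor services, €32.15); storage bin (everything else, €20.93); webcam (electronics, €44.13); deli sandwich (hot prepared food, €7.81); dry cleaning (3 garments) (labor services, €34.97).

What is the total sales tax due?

€2.11

Shoe repair €32.15: labor services → 0% → €0.00
Storage bin €20.93: everything else → 3.25% → €0.680225
Webcam €44.13: electronics → 3.25% → €1.434225
Deli sandwich €7.81: hot prepared food, buyer-exempt → 0% → €0.00
Dry cleaning (3 garments) €34.97: labor services → 0% → €0.00
Unrounded tax sum = €2.11445 → €2.11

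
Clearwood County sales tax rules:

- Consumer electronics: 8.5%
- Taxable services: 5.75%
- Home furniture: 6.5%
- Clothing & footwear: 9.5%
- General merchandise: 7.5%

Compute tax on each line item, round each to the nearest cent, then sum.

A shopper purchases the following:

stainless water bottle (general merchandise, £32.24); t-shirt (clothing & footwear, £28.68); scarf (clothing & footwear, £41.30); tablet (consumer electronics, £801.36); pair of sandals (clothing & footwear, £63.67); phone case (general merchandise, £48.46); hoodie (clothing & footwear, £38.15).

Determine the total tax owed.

Stainless water bottle £32.24: general merchandise → 7.5% → £2.42
T-shirt £28.68: clothing & footwear → 9.5% → £2.72
Scarf £41.30: clothing & footwear → 9.5% → £3.92
Tablet £801.36: consumer electronics → 8.5% → £68.12
Pair of sandals £63.67: clothing & footwear → 9.5% → £6.05
Phone case £48.46: general merchandise → 7.5% → £3.63
Hoodie £38.15: clothing & footwear → 9.5% → £3.62
Total tax = £2.42 + £2.72 + £3.92 + £68.12 + £6.05 + £3.63 + £3.62 = £90.48

£90.48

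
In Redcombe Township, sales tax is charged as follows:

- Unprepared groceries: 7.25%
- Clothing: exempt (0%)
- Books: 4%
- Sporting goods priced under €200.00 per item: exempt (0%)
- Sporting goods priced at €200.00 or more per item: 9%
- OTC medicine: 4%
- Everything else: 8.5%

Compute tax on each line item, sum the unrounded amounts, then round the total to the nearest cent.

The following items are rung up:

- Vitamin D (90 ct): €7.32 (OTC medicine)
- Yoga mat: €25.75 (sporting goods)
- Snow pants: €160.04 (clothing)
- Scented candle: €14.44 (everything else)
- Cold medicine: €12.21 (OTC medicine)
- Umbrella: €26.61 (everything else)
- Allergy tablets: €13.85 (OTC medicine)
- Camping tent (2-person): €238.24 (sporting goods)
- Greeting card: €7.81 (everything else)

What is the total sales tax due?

€26.93

Vitamin D (90 ct) €7.32: OTC medicine → 4% → €0.2928
Yoga mat €25.75: sporting goods, under €200.00 → 0% → €0.00
Snow pants €160.04: clothing → 0% → €0.00
Scented candle €14.44: everything else → 8.5% → €1.2274
Cold medicine €12.21: OTC medicine → 4% → €0.4884
Umbrella €26.61: everything else → 8.5% → €2.26185
Allergy tablets €13.85: OTC medicine → 4% → €0.554
Camping tent (2-person) €238.24: sporting goods, €200.00 or more → 9% → €21.4416
Greeting card €7.81: everything else → 8.5% → €0.66385
Unrounded tax sum = €26.9299 → €26.93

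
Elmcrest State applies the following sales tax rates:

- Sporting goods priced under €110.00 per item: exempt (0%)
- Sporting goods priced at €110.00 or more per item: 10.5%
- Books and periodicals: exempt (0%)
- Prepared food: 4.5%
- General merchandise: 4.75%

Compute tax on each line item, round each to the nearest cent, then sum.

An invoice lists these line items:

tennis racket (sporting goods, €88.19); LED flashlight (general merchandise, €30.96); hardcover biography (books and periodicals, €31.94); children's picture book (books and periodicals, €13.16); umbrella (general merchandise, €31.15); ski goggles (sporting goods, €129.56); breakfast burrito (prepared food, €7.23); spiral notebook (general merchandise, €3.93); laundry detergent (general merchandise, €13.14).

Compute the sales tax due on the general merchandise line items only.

LED flashlight €30.96: general merchandise → 4.75% → €1.47
Umbrella €31.15: general merchandise → 4.75% → €1.48
Spiral notebook €3.93: general merchandise → 4.75% → €0.19
Laundry detergent €13.14: general merchandise → 4.75% → €0.62
Tax on general merchandise = €1.47 + €1.48 + €0.19 + €0.62 = €3.76

€3.76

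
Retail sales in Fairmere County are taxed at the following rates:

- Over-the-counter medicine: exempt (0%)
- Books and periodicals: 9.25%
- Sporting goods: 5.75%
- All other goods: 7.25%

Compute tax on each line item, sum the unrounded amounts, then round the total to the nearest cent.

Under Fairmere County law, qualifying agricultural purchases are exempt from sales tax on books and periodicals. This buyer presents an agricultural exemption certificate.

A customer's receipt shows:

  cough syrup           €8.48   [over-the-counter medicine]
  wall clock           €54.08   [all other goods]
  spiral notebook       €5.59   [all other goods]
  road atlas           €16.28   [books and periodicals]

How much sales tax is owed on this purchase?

€4.33

Cough syrup €8.48: over-the-counter medicine → 0% → €0.00
Wall clock €54.08: all other goods → 7.25% → €3.9208
Spiral notebook €5.59: all other goods → 7.25% → €0.405275
Road atlas €16.28: books and periodicals, buyer-exempt → 0% → €0.00
Unrounded tax sum = €4.326075 → €4.33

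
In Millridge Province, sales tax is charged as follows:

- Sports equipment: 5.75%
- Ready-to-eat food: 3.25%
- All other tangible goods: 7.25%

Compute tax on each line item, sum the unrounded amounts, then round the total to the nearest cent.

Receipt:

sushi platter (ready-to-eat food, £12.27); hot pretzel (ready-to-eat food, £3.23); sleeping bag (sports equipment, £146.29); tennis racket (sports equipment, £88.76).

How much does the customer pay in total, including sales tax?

£264.57

Sushi platter £12.27: ready-to-eat food → 3.25% → £0.398775
Hot pretzel £3.23: ready-to-eat food → 3.25% → £0.104975
Sleeping bag £146.29: sports equipment → 5.75% → £8.411675
Tennis racket £88.76: sports equipment → 5.75% → £5.1037
Subtotal = £250.55; unrounded tax = £14.019125 → £14.02; total due = £264.57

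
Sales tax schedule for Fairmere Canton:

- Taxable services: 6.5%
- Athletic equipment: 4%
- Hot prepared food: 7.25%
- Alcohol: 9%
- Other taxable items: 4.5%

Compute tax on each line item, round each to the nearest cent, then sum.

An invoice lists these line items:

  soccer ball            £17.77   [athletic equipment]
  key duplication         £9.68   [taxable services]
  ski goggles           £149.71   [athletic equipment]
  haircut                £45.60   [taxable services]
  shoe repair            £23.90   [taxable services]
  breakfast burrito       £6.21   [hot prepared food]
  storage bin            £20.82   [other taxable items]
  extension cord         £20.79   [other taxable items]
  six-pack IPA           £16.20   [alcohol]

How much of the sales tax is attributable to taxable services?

£5.14

Key duplication £9.68: taxable services → 6.5% → £0.63
Haircut £45.60: taxable services → 6.5% → £2.96
Shoe repair £23.90: taxable services → 6.5% → £1.55
Tax on taxable services = £0.63 + £2.96 + £1.55 = £5.14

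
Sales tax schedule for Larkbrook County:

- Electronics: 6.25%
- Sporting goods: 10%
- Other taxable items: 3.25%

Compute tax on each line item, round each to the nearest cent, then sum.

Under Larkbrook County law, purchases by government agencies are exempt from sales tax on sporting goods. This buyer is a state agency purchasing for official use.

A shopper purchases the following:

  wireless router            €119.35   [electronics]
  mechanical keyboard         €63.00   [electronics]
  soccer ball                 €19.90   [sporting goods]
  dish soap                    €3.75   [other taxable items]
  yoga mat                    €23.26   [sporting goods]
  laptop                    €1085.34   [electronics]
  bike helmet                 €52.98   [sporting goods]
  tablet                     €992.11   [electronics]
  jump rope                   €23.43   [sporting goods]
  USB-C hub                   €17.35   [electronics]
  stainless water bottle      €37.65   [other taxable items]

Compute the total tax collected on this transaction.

Wireless router €119.35: electronics → 6.25% → €7.46
Mechanical keyboard €63.00: electronics → 6.25% → €3.94
Soccer ball €19.90: sporting goods, buyer-exempt → 0% → €0.00
Dish soap €3.75: other taxable items → 3.25% → €0.12
Yoga mat €23.26: sporting goods, buyer-exempt → 0% → €0.00
Laptop €1085.34: electronics → 6.25% → €67.83
Bike helmet €52.98: sporting goods, buyer-exempt → 0% → €0.00
Tablet €992.11: electronics → 6.25% → €62.01
Jump rope €23.43: sporting goods, buyer-exempt → 0% → €0.00
USB-C hub €17.35: electronics → 6.25% → €1.08
Stainless water bottle €37.65: other taxable items → 3.25% → €1.22
Total tax = €7.46 + €3.94 + €0.12 + €67.83 + €62.01 + €1.08 + €1.22 = €143.66

€143.66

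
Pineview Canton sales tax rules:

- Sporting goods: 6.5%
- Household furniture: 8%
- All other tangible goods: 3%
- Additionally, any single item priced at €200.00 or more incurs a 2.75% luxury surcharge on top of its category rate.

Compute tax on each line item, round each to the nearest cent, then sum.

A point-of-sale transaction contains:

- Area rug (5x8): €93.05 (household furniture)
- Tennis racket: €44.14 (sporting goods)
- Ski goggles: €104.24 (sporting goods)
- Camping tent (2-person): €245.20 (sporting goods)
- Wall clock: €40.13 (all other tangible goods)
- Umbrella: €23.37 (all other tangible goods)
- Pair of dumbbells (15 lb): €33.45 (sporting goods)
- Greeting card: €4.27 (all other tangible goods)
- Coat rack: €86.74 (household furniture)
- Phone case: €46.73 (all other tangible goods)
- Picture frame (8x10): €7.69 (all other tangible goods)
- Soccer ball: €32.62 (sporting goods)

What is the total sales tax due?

€54.66

Area rug (5x8) €93.05: household furniture → 8% → €7.44
Tennis racket €44.14: sporting goods → 6.5% → €2.87
Ski goggles €104.24: sporting goods → 6.5% → €6.78
Camping tent (2-person) €245.20: sporting goods → 6.5% + 2.75% surcharge = 9.25% → €22.68
Wall clock €40.13: all other tangible goods → 3% → €1.20
Umbrella €23.37: all other tangible goods → 3% → €0.70
Pair of dumbbells (15 lb) €33.45: sporting goods → 6.5% → €2.17
Greeting card €4.27: all other tangible goods → 3% → €0.13
Coat rack €86.74: household furniture → 8% → €6.94
Phone case €46.73: all other tangible goods → 3% → €1.40
Picture frame (8x10) €7.69: all other tangible goods → 3% → €0.23
Soccer ball €32.62: sporting goods → 6.5% → €2.12
Total tax = €7.44 + €2.87 + €6.78 + €22.68 + €1.20 + €0.70 + €2.17 + €0.13 + €6.94 + €1.40 + €0.23 + €2.12 = €54.66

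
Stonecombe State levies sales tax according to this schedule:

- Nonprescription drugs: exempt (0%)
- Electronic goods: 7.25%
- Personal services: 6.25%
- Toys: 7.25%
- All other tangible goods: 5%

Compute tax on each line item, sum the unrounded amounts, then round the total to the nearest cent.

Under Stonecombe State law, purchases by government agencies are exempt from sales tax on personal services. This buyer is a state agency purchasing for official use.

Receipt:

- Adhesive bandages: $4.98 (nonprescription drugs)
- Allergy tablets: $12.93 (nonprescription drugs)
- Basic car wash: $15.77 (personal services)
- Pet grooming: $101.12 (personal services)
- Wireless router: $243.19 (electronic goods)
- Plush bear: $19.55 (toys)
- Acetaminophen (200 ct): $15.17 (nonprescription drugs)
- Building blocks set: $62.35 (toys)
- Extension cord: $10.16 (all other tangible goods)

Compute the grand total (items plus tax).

Adhesive bandages $4.98: nonprescription drugs → 0% → $0.00
Allergy tablets $12.93: nonprescription drugs → 0% → $0.00
Basic car wash $15.77: personal services, buyer-exempt → 0% → $0.00
Pet grooming $101.12: personal services, buyer-exempt → 0% → $0.00
Wireless router $243.19: electronic goods → 7.25% → $17.631275
Plush bear $19.55: toys → 7.25% → $1.417375
Acetaminophen (200 ct) $15.17: nonprescription drugs → 0% → $0.00
Building blocks set $62.35: toys → 7.25% → $4.520375
Extension cord $10.16: all other tangible goods → 5% → $0.508
Subtotal = $485.22; unrounded tax = $24.077025 → $24.08; total due = $509.30

$509.30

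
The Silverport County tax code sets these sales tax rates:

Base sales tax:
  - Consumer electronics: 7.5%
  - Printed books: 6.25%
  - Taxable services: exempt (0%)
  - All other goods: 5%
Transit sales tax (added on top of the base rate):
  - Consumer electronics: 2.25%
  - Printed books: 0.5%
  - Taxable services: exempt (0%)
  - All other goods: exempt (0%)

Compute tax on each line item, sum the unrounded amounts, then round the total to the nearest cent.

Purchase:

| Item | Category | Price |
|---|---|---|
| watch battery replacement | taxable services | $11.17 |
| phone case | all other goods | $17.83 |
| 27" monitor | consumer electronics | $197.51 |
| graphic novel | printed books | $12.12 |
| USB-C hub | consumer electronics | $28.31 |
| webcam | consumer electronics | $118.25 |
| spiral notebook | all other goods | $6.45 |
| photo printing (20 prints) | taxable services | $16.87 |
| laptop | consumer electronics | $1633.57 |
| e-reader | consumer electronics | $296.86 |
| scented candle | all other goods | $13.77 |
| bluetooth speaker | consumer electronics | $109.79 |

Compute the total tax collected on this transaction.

$235.19

Watch battery replacement $11.17: taxable services → 0% + 0% transit = 0% → $0.00
Phone case $17.83: all other goods → 5% + 0% transit = 5% → $0.8915
27" monitor $197.51: consumer electronics → 7.5% + 2.25% transit = 9.75% → $19.257225
Graphic novel $12.12: printed books → 6.25% + 0.5% transit = 6.75% → $0.8181
USB-C hub $28.31: consumer electronics → 7.5% + 2.25% transit = 9.75% → $2.760225
Webcam $118.25: consumer electronics → 7.5% + 2.25% transit = 9.75% → $11.529375
Spiral notebook $6.45: all other goods → 5% + 0% transit = 5% → $0.3225
Photo printing (20 prints) $16.87: taxable services → 0% + 0% transit = 0% → $0.00
Laptop $1633.57: consumer electronics → 7.5% + 2.25% transit = 9.75% → $159.273075
E-reader $296.86: consumer electronics → 7.5% + 2.25% transit = 9.75% → $28.94385
Scented candle $13.77: all other goods → 5% + 0% transit = 5% → $0.6885
Bluetooth speaker $109.79: consumer electronics → 7.5% + 2.25% transit = 9.75% → $10.704525
Unrounded tax sum = $235.188875 → $235.19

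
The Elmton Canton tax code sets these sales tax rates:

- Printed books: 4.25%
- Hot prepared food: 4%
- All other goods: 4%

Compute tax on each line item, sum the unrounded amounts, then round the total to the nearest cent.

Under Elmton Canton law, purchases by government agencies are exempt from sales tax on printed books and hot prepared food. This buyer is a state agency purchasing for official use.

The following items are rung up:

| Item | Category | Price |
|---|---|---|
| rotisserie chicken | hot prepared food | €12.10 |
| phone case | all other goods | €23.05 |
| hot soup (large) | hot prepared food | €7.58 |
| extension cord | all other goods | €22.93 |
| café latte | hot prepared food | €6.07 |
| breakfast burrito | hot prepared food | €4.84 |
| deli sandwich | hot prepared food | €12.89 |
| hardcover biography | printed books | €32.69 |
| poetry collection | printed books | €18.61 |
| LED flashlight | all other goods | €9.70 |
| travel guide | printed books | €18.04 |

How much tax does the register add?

Rotisserie chicken €12.10: hot prepared food, buyer-exempt → 0% → €0.00
Phone case €23.05: all other goods → 4% → €0.922
Hot soup (large) €7.58: hot prepared food, buyer-exempt → 0% → €0.00
Extension cord €22.93: all other goods → 4% → €0.9172
Café latte €6.07: hot prepared food, buyer-exempt → 0% → €0.00
Breakfast burrito €4.84: hot prepared food, buyer-exempt → 0% → €0.00
Deli sandwich €12.89: hot prepared food, buyer-exempt → 0% → €0.00
Hardcover biography €32.69: printed books, buyer-exempt → 0% → €0.00
Poetry collection €18.61: printed books, buyer-exempt → 0% → €0.00
LED flashlight €9.70: all other goods → 4% → €0.388
Travel guide €18.04: printed books, buyer-exempt → 0% → €0.00
Unrounded tax sum = €2.2272 → €2.23

€2.23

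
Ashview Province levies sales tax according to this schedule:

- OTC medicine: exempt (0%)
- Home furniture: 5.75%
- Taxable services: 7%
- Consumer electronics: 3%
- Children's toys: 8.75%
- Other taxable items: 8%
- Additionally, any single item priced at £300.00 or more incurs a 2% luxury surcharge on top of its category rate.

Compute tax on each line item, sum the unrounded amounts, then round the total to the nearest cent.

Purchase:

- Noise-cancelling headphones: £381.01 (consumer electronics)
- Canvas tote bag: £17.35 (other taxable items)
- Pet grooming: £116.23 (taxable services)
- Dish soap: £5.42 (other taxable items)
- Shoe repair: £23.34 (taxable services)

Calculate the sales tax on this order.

Noise-cancelling headphones £381.01: consumer electronics → 3% + 2% surcharge = 5% → £19.0505
Canvas tote bag £17.35: other taxable items → 8% → £1.388
Pet grooming £116.23: taxable services → 7% → £8.1361
Dish soap £5.42: other taxable items → 8% → £0.4336
Shoe repair £23.34: taxable services → 7% → £1.6338
Unrounded tax sum = £30.642 → £30.64

£30.64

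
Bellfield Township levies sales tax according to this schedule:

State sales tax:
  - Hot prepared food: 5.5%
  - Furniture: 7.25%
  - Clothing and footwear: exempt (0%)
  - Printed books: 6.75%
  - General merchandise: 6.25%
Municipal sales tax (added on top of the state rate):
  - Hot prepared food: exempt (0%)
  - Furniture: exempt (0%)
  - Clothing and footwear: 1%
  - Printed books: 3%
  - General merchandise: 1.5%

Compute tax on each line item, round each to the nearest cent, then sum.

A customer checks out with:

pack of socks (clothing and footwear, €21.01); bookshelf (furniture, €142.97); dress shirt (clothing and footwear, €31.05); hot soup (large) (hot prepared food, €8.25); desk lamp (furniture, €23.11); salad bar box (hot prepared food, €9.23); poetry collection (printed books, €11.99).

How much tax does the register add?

€14.70

Pack of socks €21.01: clothing and footwear → 0% + 1% municipal = 1% → €0.21
Bookshelf €142.97: furniture → 7.25% + 0% municipal = 7.25% → €10.37
Dress shirt €31.05: clothing and footwear → 0% + 1% municipal = 1% → €0.31
Hot soup (large) €8.25: hot prepared food → 5.5% + 0% municipal = 5.5% → €0.45
Desk lamp €23.11: furniture → 7.25% + 0% municipal = 7.25% → €1.68
Salad bar box €9.23: hot prepared food → 5.5% + 0% municipal = 5.5% → €0.51
Poetry collection €11.99: printed books → 6.75% + 3% municipal = 9.75% → €1.17
Total tax = €0.21 + €10.37 + €0.31 + €0.45 + €1.68 + €0.51 + €1.17 = €14.70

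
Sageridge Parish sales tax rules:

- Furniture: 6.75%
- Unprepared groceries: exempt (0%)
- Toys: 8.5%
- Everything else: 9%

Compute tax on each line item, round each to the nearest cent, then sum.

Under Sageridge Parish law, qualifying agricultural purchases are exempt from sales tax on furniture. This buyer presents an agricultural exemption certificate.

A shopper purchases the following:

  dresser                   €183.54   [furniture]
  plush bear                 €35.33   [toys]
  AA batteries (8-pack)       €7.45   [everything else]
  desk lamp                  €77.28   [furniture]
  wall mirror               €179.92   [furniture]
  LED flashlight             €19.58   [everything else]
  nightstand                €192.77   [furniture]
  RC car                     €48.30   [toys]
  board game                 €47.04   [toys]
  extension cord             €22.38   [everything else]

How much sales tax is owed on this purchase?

€15.55

Dresser €183.54: furniture, buyer-exempt → 0% → €0.00
Plush bear €35.33: toys → 8.5% → €3.00
AA batteries (8-pack) €7.45: everything else → 9% → €0.67
Desk lamp €77.28: furniture, buyer-exempt → 0% → €0.00
Wall mirror €179.92: furniture, buyer-exempt → 0% → €0.00
LED flashlight €19.58: everything else → 9% → €1.76
Nightstand €192.77: furniture, buyer-exempt → 0% → €0.00
RC car €48.30: toys → 8.5% → €4.11
Board game €47.04: toys → 8.5% → €4.00
Extension cord €22.38: everything else → 9% → €2.01
Total tax = €3.00 + €0.67 + €1.76 + €4.11 + €4.00 + €2.01 = €15.55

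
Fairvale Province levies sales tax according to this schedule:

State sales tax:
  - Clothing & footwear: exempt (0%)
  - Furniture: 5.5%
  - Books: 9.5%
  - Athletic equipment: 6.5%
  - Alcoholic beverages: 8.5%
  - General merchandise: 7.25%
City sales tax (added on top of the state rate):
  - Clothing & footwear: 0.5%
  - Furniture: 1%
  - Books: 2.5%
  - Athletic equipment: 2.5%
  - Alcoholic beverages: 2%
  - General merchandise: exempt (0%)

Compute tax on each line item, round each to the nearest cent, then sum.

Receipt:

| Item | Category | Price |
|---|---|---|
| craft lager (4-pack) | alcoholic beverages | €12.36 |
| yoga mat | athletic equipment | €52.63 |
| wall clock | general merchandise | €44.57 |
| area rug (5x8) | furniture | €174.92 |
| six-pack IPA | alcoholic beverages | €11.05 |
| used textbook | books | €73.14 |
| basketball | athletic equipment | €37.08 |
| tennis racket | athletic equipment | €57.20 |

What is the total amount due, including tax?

€502.02

Craft lager (4-pack) €12.36: alcoholic beverages → 8.5% + 2% city = 10.5% → €1.30
Yoga mat €52.63: athletic equipment → 6.5% + 2.5% city = 9% → €4.74
Wall clock €44.57: general merchandise → 7.25% + 0% city = 7.25% → €3.23
Area rug (5x8) €174.92: furniture → 5.5% + 1% city = 6.5% → €11.37
Six-pack IPA €11.05: alcoholic beverages → 8.5% + 2% city = 10.5% → €1.16
Used textbook €73.14: books → 9.5% + 2.5% city = 12% → €8.78
Basketball €37.08: athletic equipment → 6.5% + 2.5% city = 9% → €3.34
Tennis racket €57.20: athletic equipment → 6.5% + 2.5% city = 9% → €5.15
Subtotal = €462.95; tax = €39.07; total due = €502.02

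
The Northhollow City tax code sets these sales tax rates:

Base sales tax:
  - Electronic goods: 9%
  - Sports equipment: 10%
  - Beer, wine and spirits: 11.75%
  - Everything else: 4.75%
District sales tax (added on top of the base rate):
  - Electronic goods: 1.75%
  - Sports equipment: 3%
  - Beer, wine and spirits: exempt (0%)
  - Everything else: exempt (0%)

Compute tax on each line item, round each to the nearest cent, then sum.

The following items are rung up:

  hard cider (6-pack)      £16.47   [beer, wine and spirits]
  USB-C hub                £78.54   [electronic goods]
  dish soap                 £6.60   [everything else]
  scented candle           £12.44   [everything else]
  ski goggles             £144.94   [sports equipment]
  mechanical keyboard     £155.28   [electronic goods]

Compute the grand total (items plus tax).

£461.08

Hard cider (6-pack) £16.47: beer, wine and spirits → 11.75% + 0% district = 11.75% → £1.94
USB-C hub £78.54: electronic goods → 9% + 1.75% district = 10.75% → £8.44
Dish soap £6.60: everything else → 4.75% + 0% district = 4.75% → £0.31
Scented candle £12.44: everything else → 4.75% + 0% district = 4.75% → £0.59
Ski goggles £144.94: sports equipment → 10% + 3% district = 13% → £18.84
Mechanical keyboard £155.28: electronic goods → 9% + 1.75% district = 10.75% → £16.69
Subtotal = £414.27; tax = £46.81; total due = £461.08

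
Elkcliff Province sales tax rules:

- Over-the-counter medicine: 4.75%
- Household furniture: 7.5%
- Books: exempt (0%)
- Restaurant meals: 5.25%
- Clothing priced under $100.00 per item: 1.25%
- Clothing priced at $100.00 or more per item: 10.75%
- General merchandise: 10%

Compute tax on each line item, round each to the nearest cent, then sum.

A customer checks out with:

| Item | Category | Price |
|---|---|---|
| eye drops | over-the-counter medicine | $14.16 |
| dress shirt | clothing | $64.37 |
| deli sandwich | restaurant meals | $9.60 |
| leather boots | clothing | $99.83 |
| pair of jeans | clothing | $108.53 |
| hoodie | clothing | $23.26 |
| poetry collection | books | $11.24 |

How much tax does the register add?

$15.18

Eye drops $14.16: over-the-counter medicine → 4.75% → $0.67
Dress shirt $64.37: clothing, under $100.00 → 1.25% → $0.80
Deli sandwich $9.60: restaurant meals → 5.25% → $0.50
Leather boots $99.83: clothing, under $100.00 → 1.25% → $1.25
Pair of jeans $108.53: clothing, $100.00 or more → 10.75% → $11.67
Hoodie $23.26: clothing, under $100.00 → 1.25% → $0.29
Poetry collection $11.24: books → 0% → $0.00
Total tax = $0.67 + $0.80 + $0.50 + $1.25 + $11.67 + $0.29 = $15.18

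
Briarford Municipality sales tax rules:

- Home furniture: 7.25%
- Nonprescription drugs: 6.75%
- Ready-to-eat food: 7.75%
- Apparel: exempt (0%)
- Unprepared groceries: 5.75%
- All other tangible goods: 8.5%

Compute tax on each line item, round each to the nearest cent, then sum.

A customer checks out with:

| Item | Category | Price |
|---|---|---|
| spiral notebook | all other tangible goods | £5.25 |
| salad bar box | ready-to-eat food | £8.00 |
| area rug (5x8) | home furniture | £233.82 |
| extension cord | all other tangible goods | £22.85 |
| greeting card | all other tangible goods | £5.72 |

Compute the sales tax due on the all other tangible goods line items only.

Spiral notebook £5.25: all other tangible goods → 8.5% → £0.45
Extension cord £22.85: all other tangible goods → 8.5% → £1.94
Greeting card £5.72: all other tangible goods → 8.5% → £0.49
Tax on all other tangible goods = £0.45 + £1.94 + £0.49 = £2.88

£2.88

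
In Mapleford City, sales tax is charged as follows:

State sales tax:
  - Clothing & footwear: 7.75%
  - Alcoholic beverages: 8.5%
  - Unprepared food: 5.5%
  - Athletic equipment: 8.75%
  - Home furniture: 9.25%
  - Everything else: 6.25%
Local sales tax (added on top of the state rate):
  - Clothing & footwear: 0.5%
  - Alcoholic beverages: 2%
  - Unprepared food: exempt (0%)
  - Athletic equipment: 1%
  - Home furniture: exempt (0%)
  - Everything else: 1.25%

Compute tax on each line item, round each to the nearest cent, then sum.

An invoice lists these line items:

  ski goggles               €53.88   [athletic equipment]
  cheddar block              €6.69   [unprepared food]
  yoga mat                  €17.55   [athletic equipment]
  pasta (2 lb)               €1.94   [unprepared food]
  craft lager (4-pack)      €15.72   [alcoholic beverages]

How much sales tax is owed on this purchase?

€9.09

Ski goggles €53.88: athletic equipment → 8.75% + 1% local = 9.75% → €5.25
Cheddar block €6.69: unprepared food → 5.5% + 0% local = 5.5% → €0.37
Yoga mat €17.55: athletic equipment → 8.75% + 1% local = 9.75% → €1.71
Pasta (2 lb) €1.94: unprepared food → 5.5% + 0% local = 5.5% → €0.11
Craft lager (4-pack) €15.72: alcoholic beverages → 8.5% + 2% local = 10.5% → €1.65
Total tax = €5.25 + €0.37 + €1.71 + €0.11 + €1.65 = €9.09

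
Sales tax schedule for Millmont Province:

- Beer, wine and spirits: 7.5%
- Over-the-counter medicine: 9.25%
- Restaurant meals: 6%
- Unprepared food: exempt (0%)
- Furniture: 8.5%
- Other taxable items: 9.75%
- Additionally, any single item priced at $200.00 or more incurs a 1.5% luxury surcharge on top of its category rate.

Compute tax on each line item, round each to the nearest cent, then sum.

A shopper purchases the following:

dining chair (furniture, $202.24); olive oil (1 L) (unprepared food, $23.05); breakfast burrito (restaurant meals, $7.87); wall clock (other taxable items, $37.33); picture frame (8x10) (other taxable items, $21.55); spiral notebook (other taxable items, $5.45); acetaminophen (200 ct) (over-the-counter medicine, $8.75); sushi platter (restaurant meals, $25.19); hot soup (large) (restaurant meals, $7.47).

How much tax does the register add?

Dining chair $202.24: furniture → 8.5% + 1.5% surcharge = 10% → $20.22
Olive oil (1 L) $23.05: unprepared food → 0% → $0.00
Breakfast burrito $7.87: restaurant meals → 6% → $0.47
Wall clock $37.33: other taxable items → 9.75% → $3.64
Picture frame (8x10) $21.55: other taxable items → 9.75% → $2.10
Spiral notebook $5.45: other taxable items → 9.75% → $0.53
Acetaminophen (200 ct) $8.75: over-the-counter medicine → 9.25% → $0.81
Sushi platter $25.19: restaurant meals → 6% → $1.51
Hot soup (large) $7.47: restaurant meals → 6% → $0.45
Total tax = $20.22 + $0.47 + $3.64 + $2.10 + $0.53 + $0.81 + $1.51 + $0.45 = $29.73

$29.73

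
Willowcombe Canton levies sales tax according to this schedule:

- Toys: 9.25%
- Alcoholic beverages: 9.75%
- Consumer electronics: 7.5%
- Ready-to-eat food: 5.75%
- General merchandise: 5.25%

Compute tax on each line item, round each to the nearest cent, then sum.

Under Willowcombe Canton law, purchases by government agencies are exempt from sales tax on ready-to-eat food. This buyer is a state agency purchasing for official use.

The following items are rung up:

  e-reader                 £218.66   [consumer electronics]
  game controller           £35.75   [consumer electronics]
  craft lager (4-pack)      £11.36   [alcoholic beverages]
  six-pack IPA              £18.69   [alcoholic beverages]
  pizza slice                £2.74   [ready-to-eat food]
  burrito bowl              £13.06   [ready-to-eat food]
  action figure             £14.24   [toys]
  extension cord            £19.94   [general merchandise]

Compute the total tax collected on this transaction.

E-reader £218.66: consumer electronics → 7.5% → £16.40
Game controller £35.75: consumer electronics → 7.5% → £2.68
Craft lager (4-pack) £11.36: alcoholic beverages → 9.75% → £1.11
Six-pack IPA £18.69: alcoholic beverages → 9.75% → £1.82
Pizza slice £2.74: ready-to-eat food, buyer-exempt → 0% → £0.00
Burrito bowl £13.06: ready-to-eat food, buyer-exempt → 0% → £0.00
Action figure £14.24: toys → 9.25% → £1.32
Extension cord £19.94: general merchandise → 5.25% → £1.05
Total tax = £16.40 + £2.68 + £1.11 + £1.82 + £1.32 + £1.05 = £24.38

£24.38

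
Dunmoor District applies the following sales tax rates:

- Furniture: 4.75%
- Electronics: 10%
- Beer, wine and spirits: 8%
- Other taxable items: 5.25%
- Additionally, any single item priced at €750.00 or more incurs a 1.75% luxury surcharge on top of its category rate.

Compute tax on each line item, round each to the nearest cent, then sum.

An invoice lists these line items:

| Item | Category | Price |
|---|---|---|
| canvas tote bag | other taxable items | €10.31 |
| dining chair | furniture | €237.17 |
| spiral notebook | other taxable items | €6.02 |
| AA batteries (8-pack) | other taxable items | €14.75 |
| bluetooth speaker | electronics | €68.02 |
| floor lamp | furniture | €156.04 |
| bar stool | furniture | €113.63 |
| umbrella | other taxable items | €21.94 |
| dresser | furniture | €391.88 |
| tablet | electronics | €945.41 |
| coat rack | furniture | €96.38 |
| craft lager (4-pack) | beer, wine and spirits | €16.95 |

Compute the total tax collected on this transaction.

€169.30

Canvas tote bag €10.31: other taxable items → 5.25% → €0.54
Dining chair €237.17: furniture → 4.75% → €11.27
Spiral notebook €6.02: other taxable items → 5.25% → €0.32
AA batteries (8-pack) €14.75: other taxable items → 5.25% → €0.77
Bluetooth speaker €68.02: electronics → 10% → €6.80
Floor lamp €156.04: furniture → 4.75% → €7.41
Bar stool €113.63: furniture → 4.75% → €5.40
Umbrella €21.94: other taxable items → 5.25% → €1.15
Dresser €391.88: furniture → 4.75% → €18.61
Tablet €945.41: electronics → 10% + 1.75% surcharge = 11.75% → €111.09
Coat rack €96.38: furniture → 4.75% → €4.58
Craft lager (4-pack) €16.95: beer, wine and spirits → 8% → €1.36
Total tax = €0.54 + €11.27 + €0.32 + €0.77 + €6.80 + €7.41 + €5.40 + €1.15 + €18.61 + €111.09 + €4.58 + €1.36 = €169.30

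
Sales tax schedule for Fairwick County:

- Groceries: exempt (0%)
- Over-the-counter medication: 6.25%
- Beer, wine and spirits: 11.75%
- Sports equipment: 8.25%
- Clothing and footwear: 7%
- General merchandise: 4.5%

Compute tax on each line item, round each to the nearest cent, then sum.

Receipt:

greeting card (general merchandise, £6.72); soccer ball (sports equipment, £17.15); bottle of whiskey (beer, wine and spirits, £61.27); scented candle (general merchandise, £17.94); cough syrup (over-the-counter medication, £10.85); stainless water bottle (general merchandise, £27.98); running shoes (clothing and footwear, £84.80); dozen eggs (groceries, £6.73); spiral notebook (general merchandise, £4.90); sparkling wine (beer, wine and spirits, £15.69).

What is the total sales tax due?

£19.66

Greeting card £6.72: general merchandise → 4.5% → £0.30
Soccer ball £17.15: sports equipment → 8.25% → £1.41
Bottle of whiskey £61.27: beer, wine and spirits → 11.75% → £7.20
Scented candle £17.94: general merchandise → 4.5% → £0.81
Cough syrup £10.85: over-the-counter medication → 6.25% → £0.68
Stainless water bottle £27.98: general merchandise → 4.5% → £1.26
Running shoes £84.80: clothing and footwear → 7% → £5.94
Dozen eggs £6.73: groceries → 0% → £0.00
Spiral notebook £4.90: general merchandise → 4.5% → £0.22
Sparkling wine £15.69: beer, wine and spirits → 11.75% → £1.84
Total tax = £0.30 + £1.41 + £7.20 + £0.81 + £0.68 + £1.26 + £5.94 + £0.22 + £1.84 = £19.66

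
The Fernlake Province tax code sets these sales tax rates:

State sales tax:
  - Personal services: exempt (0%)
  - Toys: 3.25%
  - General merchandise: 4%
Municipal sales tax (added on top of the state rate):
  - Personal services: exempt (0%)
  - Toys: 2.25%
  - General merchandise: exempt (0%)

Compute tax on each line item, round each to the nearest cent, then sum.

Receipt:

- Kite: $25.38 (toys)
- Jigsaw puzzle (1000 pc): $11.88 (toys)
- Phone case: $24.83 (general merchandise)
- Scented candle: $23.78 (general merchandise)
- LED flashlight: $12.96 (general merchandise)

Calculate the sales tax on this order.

$4.51

Kite $25.38: toys → 3.25% + 2.25% municipal = 5.5% → $1.40
Jigsaw puzzle (1000 pc) $11.88: toys → 3.25% + 2.25% municipal = 5.5% → $0.65
Phone case $24.83: general merchandise → 4% + 0% municipal = 4% → $0.99
Scented candle $23.78: general merchandise → 4% + 0% municipal = 4% → $0.95
LED flashlight $12.96: general merchandise → 4% + 0% municipal = 4% → $0.52
Total tax = $1.40 + $0.65 + $0.99 + $0.95 + $0.52 = $4.51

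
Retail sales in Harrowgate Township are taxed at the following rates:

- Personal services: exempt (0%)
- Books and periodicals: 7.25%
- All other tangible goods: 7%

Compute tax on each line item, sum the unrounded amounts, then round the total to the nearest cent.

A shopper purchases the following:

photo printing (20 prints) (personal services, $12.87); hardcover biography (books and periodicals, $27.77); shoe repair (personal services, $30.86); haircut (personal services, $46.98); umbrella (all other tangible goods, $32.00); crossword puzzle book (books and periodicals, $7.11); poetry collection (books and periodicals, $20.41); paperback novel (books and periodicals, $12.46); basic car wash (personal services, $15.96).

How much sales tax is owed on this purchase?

Photo printing (20 prints) $12.87: personal services → 0% → $0.00
Hardcover biography $27.77: books and periodicals → 7.25% → $2.013325
Shoe repair $30.86: personal services → 0% → $0.00
Haircut $46.98: personal services → 0% → $0.00
Umbrella $32.00: all other tangible goods → 7% → $2.24
Crossword puzzle book $7.11: books and periodicals → 7.25% → $0.515475
Poetry collection $20.41: books and periodicals → 7.25% → $1.479725
Paperback novel $12.46: books and periodicals → 7.25% → $0.90335
Basic car wash $15.96: personal services → 0% → $0.00
Unrounded tax sum = $7.151875 → $7.15

$7.15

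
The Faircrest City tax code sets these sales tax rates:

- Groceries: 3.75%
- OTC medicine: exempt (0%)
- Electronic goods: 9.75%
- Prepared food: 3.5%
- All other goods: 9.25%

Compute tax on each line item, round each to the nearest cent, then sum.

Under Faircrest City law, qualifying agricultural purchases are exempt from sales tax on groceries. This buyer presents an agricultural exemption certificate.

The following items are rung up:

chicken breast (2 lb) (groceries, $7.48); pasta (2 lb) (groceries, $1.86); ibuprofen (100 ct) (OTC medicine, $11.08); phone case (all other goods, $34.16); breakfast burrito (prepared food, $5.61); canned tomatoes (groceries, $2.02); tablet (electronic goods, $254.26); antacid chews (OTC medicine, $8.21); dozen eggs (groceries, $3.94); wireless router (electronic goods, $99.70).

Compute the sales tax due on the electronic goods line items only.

$34.51

Tablet $254.26: electronic goods → 9.75% → $24.79
Wireless router $99.70: electronic goods → 9.75% → $9.72
Tax on electronic goods = $24.79 + $9.72 = $34.51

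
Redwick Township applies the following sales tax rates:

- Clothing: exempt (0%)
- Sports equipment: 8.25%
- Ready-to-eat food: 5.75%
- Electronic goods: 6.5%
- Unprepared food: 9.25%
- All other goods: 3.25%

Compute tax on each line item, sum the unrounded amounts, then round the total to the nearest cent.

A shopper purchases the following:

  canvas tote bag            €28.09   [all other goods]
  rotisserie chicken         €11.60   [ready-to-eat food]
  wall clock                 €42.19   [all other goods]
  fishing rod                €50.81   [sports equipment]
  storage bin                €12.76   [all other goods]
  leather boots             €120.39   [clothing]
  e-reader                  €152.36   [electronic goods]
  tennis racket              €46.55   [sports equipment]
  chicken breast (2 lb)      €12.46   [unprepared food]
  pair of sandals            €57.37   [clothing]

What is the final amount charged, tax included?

Canvas tote bag €28.09: all other goods → 3.25% → €0.912925
Rotisserie chicken €11.60: ready-to-eat food → 5.75% → €0.667
Wall clock €42.19: all other goods → 3.25% → €1.371175
Fishing rod €50.81: sports equipment → 8.25% → €4.191825
Storage bin €12.76: all other goods → 3.25% → €0.4147
Leather boots €120.39: clothing → 0% → €0.00
E-reader €152.36: electronic goods → 6.5% → €9.9034
Tennis racket €46.55: sports equipment → 8.25% → €3.840375
Chicken breast (2 lb) €12.46: unprepared food → 9.25% → €1.15255
Pair of sandals €57.37: clothing → 0% → €0.00
Subtotal = €534.58; unrounded tax = €22.45395 → €22.45; total due = €557.03

€557.03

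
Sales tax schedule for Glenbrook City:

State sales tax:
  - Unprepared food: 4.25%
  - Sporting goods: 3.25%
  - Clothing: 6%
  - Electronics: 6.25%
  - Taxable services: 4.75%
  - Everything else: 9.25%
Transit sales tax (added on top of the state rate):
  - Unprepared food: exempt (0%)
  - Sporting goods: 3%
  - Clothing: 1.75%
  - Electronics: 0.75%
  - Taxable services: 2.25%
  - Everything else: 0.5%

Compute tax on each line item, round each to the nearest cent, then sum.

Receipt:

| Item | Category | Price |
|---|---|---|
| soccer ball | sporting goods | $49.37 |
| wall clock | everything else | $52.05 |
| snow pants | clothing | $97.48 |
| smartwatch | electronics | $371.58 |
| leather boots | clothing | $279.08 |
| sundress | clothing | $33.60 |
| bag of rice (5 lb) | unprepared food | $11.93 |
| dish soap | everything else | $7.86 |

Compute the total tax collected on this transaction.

Soccer ball $49.37: sporting goods → 3.25% + 3% transit = 6.25% → $3.09
Wall clock $52.05: everything else → 9.25% + 0.5% transit = 9.75% → $5.07
Snow pants $97.48: clothing → 6% + 1.75% transit = 7.75% → $7.55
Smartwatch $371.58: electronics → 6.25% + 0.75% transit = 7% → $26.01
Leather boots $279.08: clothing → 6% + 1.75% transit = 7.75% → $21.63
Sundress $33.60: clothing → 6% + 1.75% transit = 7.75% → $2.60
Bag of rice (5 lb) $11.93: unprepared food → 4.25% + 0% transit = 4.25% → $0.51
Dish soap $7.86: everything else → 9.25% + 0.5% transit = 9.75% → $0.77
Total tax = $3.09 + $5.07 + $7.55 + $26.01 + $21.63 + $2.60 + $0.51 + $0.77 = $67.23

$67.23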